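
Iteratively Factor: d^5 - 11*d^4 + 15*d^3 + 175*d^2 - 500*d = (d - 5)*(d^4 - 6*d^3 - 15*d^2 + 100*d) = (d - 5)*(d + 4)*(d^3 - 10*d^2 + 25*d) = (d - 5)^2*(d + 4)*(d^2 - 5*d) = (d - 5)^3*(d + 4)*(d)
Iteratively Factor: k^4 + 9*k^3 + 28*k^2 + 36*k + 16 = (k + 2)*(k^3 + 7*k^2 + 14*k + 8) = (k + 2)^2*(k^2 + 5*k + 4) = (k + 2)^2*(k + 4)*(k + 1)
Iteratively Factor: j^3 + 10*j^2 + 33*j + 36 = (j + 3)*(j^2 + 7*j + 12) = (j + 3)^2*(j + 4)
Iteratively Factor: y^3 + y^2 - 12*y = (y - 3)*(y^2 + 4*y) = (y - 3)*(y + 4)*(y)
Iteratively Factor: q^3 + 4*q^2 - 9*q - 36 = (q - 3)*(q^2 + 7*q + 12) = (q - 3)*(q + 4)*(q + 3)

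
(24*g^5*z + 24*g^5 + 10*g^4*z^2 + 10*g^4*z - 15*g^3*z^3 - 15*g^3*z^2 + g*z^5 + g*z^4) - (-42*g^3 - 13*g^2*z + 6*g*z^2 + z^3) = 24*g^5*z + 24*g^5 + 10*g^4*z^2 + 10*g^4*z - 15*g^3*z^3 - 15*g^3*z^2 + 42*g^3 + 13*g^2*z + g*z^5 + g*z^4 - 6*g*z^2 - z^3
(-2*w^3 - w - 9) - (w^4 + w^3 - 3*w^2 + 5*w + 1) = -w^4 - 3*w^3 + 3*w^2 - 6*w - 10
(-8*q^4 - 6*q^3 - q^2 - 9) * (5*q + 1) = -40*q^5 - 38*q^4 - 11*q^3 - q^2 - 45*q - 9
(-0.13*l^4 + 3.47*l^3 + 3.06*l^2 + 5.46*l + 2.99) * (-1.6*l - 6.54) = 0.208*l^5 - 4.7018*l^4 - 27.5898*l^3 - 28.7484*l^2 - 40.4924*l - 19.5546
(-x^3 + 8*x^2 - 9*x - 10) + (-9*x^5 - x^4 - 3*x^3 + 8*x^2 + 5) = -9*x^5 - x^4 - 4*x^3 + 16*x^2 - 9*x - 5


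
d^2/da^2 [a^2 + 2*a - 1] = 2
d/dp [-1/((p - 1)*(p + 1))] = 2*p/((p - 1)^2*(p + 1)^2)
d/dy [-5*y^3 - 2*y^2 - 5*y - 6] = -15*y^2 - 4*y - 5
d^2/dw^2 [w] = 0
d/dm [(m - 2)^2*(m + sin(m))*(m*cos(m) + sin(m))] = (m - 2)*((2 - m)*(m + sin(m))*(m*sin(m) - 2*cos(m)) + (m - 2)*(m*cos(m) + sin(m))*(cos(m) + 1) + 2*(m + sin(m))*(m*cos(m) + sin(m)))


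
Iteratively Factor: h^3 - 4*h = (h + 2)*(h^2 - 2*h) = (h - 2)*(h + 2)*(h)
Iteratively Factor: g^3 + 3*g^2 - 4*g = (g - 1)*(g^2 + 4*g) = g*(g - 1)*(g + 4)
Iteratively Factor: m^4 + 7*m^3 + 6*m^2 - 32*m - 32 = (m + 4)*(m^3 + 3*m^2 - 6*m - 8) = (m + 4)^2*(m^2 - m - 2) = (m - 2)*(m + 4)^2*(m + 1)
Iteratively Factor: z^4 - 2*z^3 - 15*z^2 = (z - 5)*(z^3 + 3*z^2) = (z - 5)*(z + 3)*(z^2) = z*(z - 5)*(z + 3)*(z)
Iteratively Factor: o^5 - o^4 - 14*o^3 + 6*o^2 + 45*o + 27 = (o - 3)*(o^4 + 2*o^3 - 8*o^2 - 18*o - 9) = (o - 3)*(o + 1)*(o^3 + o^2 - 9*o - 9) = (o - 3)*(o + 1)^2*(o^2 - 9) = (o - 3)*(o + 1)^2*(o + 3)*(o - 3)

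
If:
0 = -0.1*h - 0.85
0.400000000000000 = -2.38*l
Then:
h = -8.50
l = -0.17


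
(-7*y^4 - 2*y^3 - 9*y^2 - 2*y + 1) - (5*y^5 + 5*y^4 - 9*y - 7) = -5*y^5 - 12*y^4 - 2*y^3 - 9*y^2 + 7*y + 8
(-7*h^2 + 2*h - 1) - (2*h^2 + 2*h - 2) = 1 - 9*h^2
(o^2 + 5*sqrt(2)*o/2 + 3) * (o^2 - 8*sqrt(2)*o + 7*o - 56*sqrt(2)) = o^4 - 11*sqrt(2)*o^3/2 + 7*o^3 - 77*sqrt(2)*o^2/2 - 37*o^2 - 259*o - 24*sqrt(2)*o - 168*sqrt(2)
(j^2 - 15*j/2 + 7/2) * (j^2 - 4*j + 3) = j^4 - 23*j^3/2 + 73*j^2/2 - 73*j/2 + 21/2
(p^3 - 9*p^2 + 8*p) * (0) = 0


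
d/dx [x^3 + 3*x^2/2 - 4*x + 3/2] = 3*x^2 + 3*x - 4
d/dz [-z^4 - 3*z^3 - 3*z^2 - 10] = z*(-4*z^2 - 9*z - 6)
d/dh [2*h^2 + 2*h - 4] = 4*h + 2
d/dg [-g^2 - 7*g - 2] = -2*g - 7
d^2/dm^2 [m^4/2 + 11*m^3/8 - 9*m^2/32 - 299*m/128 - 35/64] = 6*m^2 + 33*m/4 - 9/16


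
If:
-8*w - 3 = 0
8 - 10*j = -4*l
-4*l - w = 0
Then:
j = 67/80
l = 3/32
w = -3/8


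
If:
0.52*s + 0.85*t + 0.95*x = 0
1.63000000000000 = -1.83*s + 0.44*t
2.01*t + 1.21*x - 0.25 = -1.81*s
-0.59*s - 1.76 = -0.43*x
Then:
No Solution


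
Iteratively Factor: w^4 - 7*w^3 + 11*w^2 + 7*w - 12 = (w - 1)*(w^3 - 6*w^2 + 5*w + 12) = (w - 4)*(w - 1)*(w^2 - 2*w - 3) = (w - 4)*(w - 1)*(w + 1)*(w - 3)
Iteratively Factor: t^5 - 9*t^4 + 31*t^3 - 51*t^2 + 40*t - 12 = (t - 1)*(t^4 - 8*t^3 + 23*t^2 - 28*t + 12) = (t - 2)*(t - 1)*(t^3 - 6*t^2 + 11*t - 6) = (t - 2)^2*(t - 1)*(t^2 - 4*t + 3) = (t - 2)^2*(t - 1)^2*(t - 3)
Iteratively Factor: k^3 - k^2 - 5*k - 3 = (k - 3)*(k^2 + 2*k + 1) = (k - 3)*(k + 1)*(k + 1)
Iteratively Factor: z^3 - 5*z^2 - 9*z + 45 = (z - 3)*(z^2 - 2*z - 15) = (z - 3)*(z + 3)*(z - 5)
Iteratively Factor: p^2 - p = (p - 1)*(p)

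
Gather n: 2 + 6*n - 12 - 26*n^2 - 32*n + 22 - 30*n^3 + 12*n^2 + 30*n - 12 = -30*n^3 - 14*n^2 + 4*n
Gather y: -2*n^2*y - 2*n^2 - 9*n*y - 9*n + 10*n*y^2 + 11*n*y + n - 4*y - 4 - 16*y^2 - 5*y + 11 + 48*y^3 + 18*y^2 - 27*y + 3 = -2*n^2 - 8*n + 48*y^3 + y^2*(10*n + 2) + y*(-2*n^2 + 2*n - 36) + 10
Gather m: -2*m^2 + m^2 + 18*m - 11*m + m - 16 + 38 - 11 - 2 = -m^2 + 8*m + 9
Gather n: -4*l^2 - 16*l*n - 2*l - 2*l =-4*l^2 - 16*l*n - 4*l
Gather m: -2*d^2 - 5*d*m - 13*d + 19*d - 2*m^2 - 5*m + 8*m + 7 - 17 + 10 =-2*d^2 + 6*d - 2*m^2 + m*(3 - 5*d)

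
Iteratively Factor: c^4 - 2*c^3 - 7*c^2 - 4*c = (c - 4)*(c^3 + 2*c^2 + c) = (c - 4)*(c + 1)*(c^2 + c) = (c - 4)*(c + 1)^2*(c)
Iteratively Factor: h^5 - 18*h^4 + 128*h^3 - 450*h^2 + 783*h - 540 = (h - 3)*(h^4 - 15*h^3 + 83*h^2 - 201*h + 180) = (h - 3)^2*(h^3 - 12*h^2 + 47*h - 60) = (h - 5)*(h - 3)^2*(h^2 - 7*h + 12) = (h - 5)*(h - 3)^3*(h - 4)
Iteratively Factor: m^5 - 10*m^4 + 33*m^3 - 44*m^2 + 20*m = (m)*(m^4 - 10*m^3 + 33*m^2 - 44*m + 20) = m*(m - 5)*(m^3 - 5*m^2 + 8*m - 4) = m*(m - 5)*(m - 2)*(m^2 - 3*m + 2) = m*(m - 5)*(m - 2)*(m - 1)*(m - 2)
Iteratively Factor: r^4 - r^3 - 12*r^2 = (r - 4)*(r^3 + 3*r^2) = r*(r - 4)*(r^2 + 3*r) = r*(r - 4)*(r + 3)*(r)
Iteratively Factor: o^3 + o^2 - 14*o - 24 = (o + 2)*(o^2 - o - 12) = (o + 2)*(o + 3)*(o - 4)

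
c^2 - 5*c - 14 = (c - 7)*(c + 2)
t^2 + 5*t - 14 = (t - 2)*(t + 7)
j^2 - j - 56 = (j - 8)*(j + 7)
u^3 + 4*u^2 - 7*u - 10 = (u - 2)*(u + 1)*(u + 5)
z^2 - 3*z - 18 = (z - 6)*(z + 3)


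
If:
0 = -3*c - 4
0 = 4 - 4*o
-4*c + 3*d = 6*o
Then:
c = -4/3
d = 2/9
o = 1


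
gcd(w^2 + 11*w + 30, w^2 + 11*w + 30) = w^2 + 11*w + 30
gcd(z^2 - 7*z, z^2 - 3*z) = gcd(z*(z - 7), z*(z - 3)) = z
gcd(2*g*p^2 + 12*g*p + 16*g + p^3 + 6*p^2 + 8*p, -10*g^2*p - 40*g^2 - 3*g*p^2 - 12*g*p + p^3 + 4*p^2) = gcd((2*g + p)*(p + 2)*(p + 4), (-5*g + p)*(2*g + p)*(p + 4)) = 2*g*p + 8*g + p^2 + 4*p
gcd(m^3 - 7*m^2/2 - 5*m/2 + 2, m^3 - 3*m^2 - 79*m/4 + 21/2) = m - 1/2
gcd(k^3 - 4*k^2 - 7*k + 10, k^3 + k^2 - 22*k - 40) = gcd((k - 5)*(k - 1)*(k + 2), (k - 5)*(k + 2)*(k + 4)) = k^2 - 3*k - 10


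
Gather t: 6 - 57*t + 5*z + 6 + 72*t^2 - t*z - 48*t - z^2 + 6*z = 72*t^2 + t*(-z - 105) - z^2 + 11*z + 12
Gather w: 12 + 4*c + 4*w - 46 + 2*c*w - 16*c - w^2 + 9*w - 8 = -12*c - w^2 + w*(2*c + 13) - 42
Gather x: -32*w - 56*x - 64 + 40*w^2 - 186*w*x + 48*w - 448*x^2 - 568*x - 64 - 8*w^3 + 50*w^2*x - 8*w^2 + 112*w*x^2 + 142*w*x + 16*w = -8*w^3 + 32*w^2 + 32*w + x^2*(112*w - 448) + x*(50*w^2 - 44*w - 624) - 128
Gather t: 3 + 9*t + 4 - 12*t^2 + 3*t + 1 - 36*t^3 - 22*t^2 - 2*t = -36*t^3 - 34*t^2 + 10*t + 8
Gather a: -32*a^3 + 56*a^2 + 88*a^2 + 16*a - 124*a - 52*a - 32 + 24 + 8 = -32*a^3 + 144*a^2 - 160*a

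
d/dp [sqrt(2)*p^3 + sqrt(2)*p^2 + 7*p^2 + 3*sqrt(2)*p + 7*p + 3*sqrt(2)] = 3*sqrt(2)*p^2 + 2*sqrt(2)*p + 14*p + 3*sqrt(2) + 7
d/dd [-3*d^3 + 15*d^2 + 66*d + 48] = -9*d^2 + 30*d + 66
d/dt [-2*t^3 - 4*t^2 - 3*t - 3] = -6*t^2 - 8*t - 3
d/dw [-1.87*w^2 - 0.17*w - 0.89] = -3.74*w - 0.17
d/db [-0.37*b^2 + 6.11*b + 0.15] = 6.11 - 0.74*b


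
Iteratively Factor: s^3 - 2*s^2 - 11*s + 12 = (s - 4)*(s^2 + 2*s - 3) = (s - 4)*(s - 1)*(s + 3)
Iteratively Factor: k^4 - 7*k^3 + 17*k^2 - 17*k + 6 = (k - 1)*(k^3 - 6*k^2 + 11*k - 6) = (k - 2)*(k - 1)*(k^2 - 4*k + 3) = (k - 3)*(k - 2)*(k - 1)*(k - 1)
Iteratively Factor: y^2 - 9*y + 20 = (y - 5)*(y - 4)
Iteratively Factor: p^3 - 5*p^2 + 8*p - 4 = (p - 1)*(p^2 - 4*p + 4) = (p - 2)*(p - 1)*(p - 2)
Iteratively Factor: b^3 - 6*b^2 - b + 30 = (b + 2)*(b^2 - 8*b + 15) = (b - 3)*(b + 2)*(b - 5)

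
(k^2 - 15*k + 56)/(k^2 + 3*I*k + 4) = (k^2 - 15*k + 56)/(k^2 + 3*I*k + 4)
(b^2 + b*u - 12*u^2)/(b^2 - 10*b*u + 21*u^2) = (-b - 4*u)/(-b + 7*u)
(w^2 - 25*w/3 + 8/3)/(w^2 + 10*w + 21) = (3*w^2 - 25*w + 8)/(3*(w^2 + 10*w + 21))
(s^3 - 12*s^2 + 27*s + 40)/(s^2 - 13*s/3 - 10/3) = 3*(s^2 - 7*s - 8)/(3*s + 2)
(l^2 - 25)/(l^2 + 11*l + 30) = (l - 5)/(l + 6)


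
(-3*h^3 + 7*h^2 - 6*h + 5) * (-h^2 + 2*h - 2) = 3*h^5 - 13*h^4 + 26*h^3 - 31*h^2 + 22*h - 10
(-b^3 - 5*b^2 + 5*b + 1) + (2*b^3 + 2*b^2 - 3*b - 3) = b^3 - 3*b^2 + 2*b - 2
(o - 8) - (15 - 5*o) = 6*o - 23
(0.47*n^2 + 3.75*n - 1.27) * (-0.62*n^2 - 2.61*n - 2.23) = -0.2914*n^4 - 3.5517*n^3 - 10.0482*n^2 - 5.0478*n + 2.8321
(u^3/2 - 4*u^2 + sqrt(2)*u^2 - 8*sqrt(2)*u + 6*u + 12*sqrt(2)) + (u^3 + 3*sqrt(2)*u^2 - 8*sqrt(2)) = 3*u^3/2 - 4*u^2 + 4*sqrt(2)*u^2 - 8*sqrt(2)*u + 6*u + 4*sqrt(2)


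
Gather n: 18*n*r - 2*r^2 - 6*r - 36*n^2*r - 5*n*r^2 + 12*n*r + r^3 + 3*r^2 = -36*n^2*r + n*(-5*r^2 + 30*r) + r^3 + r^2 - 6*r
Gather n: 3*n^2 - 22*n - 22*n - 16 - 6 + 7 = 3*n^2 - 44*n - 15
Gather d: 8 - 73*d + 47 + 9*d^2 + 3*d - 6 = 9*d^2 - 70*d + 49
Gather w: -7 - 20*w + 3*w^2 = 3*w^2 - 20*w - 7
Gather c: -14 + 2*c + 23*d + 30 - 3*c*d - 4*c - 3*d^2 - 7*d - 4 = c*(-3*d - 2) - 3*d^2 + 16*d + 12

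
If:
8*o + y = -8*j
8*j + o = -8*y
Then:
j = -9*y/8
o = y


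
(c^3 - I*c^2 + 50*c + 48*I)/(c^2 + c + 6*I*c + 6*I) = (c^2 - 7*I*c + 8)/(c + 1)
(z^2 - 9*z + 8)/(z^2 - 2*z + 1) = (z - 8)/(z - 1)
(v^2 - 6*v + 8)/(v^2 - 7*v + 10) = (v - 4)/(v - 5)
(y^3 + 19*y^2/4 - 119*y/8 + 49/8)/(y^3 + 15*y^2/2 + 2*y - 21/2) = (8*y^2 - 18*y + 7)/(4*(2*y^2 + y - 3))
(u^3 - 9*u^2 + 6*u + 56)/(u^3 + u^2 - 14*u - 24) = (u - 7)/(u + 3)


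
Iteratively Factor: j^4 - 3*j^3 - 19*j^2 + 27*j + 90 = (j - 5)*(j^3 + 2*j^2 - 9*j - 18) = (j - 5)*(j - 3)*(j^2 + 5*j + 6) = (j - 5)*(j - 3)*(j + 2)*(j + 3)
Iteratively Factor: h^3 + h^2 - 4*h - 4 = (h - 2)*(h^2 + 3*h + 2) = (h - 2)*(h + 1)*(h + 2)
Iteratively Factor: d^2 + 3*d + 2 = (d + 2)*(d + 1)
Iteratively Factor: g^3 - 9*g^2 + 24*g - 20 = (g - 5)*(g^2 - 4*g + 4) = (g - 5)*(g - 2)*(g - 2)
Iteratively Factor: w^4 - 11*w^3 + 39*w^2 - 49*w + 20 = (w - 4)*(w^3 - 7*w^2 + 11*w - 5) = (w - 5)*(w - 4)*(w^2 - 2*w + 1) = (w - 5)*(w - 4)*(w - 1)*(w - 1)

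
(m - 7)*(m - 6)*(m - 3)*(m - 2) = m^4 - 18*m^3 + 113*m^2 - 288*m + 252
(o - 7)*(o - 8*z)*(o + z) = o^3 - 7*o^2*z - 7*o^2 - 8*o*z^2 + 49*o*z + 56*z^2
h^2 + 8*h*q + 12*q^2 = (h + 2*q)*(h + 6*q)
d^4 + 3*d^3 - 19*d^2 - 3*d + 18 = (d - 3)*(d - 1)*(d + 1)*(d + 6)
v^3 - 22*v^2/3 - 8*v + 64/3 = (v - 8)*(v - 4/3)*(v + 2)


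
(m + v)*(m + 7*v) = m^2 + 8*m*v + 7*v^2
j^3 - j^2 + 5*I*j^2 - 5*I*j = j*(j - 1)*(j + 5*I)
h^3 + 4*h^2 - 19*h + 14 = (h - 2)*(h - 1)*(h + 7)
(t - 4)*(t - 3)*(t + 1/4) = t^3 - 27*t^2/4 + 41*t/4 + 3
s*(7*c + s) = 7*c*s + s^2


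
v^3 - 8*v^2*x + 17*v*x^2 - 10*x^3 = (v - 5*x)*(v - 2*x)*(v - x)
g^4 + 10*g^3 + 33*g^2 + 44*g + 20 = (g + 1)*(g + 2)^2*(g + 5)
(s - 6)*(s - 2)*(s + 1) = s^3 - 7*s^2 + 4*s + 12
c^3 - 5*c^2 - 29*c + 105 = (c - 7)*(c - 3)*(c + 5)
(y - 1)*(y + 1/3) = y^2 - 2*y/3 - 1/3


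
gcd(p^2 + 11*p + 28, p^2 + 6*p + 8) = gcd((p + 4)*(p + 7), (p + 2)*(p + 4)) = p + 4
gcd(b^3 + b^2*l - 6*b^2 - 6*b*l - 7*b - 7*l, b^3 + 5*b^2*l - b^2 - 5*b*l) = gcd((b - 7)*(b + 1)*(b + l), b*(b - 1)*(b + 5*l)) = 1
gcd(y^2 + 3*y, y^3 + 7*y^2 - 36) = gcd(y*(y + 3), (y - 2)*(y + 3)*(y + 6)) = y + 3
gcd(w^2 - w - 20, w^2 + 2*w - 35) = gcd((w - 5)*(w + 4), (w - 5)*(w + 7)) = w - 5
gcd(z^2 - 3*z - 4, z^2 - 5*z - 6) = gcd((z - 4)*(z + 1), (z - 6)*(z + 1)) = z + 1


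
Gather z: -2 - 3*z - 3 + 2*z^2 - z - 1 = 2*z^2 - 4*z - 6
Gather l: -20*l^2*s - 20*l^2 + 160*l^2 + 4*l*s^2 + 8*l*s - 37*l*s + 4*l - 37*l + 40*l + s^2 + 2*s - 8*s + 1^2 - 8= l^2*(140 - 20*s) + l*(4*s^2 - 29*s + 7) + s^2 - 6*s - 7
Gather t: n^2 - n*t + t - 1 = n^2 + t*(1 - n) - 1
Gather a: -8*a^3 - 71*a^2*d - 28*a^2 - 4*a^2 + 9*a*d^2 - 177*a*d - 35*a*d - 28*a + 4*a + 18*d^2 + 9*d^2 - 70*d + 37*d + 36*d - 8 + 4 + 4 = -8*a^3 + a^2*(-71*d - 32) + a*(9*d^2 - 212*d - 24) + 27*d^2 + 3*d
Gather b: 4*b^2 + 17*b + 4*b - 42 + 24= 4*b^2 + 21*b - 18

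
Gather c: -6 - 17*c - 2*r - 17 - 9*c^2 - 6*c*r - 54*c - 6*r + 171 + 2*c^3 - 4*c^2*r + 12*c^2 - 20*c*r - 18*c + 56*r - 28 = 2*c^3 + c^2*(3 - 4*r) + c*(-26*r - 89) + 48*r + 120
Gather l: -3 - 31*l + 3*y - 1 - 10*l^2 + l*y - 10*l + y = -10*l^2 + l*(y - 41) + 4*y - 4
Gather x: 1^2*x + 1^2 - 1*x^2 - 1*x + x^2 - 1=0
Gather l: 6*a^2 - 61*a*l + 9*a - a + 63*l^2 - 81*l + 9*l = 6*a^2 + 8*a + 63*l^2 + l*(-61*a - 72)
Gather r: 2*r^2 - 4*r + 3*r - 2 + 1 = 2*r^2 - r - 1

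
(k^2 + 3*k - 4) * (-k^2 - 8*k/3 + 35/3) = -k^4 - 17*k^3/3 + 23*k^2/3 + 137*k/3 - 140/3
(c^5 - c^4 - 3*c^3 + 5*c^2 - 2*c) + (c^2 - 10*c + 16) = c^5 - c^4 - 3*c^3 + 6*c^2 - 12*c + 16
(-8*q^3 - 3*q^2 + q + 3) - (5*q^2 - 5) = -8*q^3 - 8*q^2 + q + 8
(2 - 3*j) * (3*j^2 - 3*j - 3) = -9*j^3 + 15*j^2 + 3*j - 6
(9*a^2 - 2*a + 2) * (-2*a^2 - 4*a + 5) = -18*a^4 - 32*a^3 + 49*a^2 - 18*a + 10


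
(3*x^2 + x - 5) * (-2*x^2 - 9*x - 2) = -6*x^4 - 29*x^3 - 5*x^2 + 43*x + 10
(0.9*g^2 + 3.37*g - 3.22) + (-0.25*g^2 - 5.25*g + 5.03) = 0.65*g^2 - 1.88*g + 1.81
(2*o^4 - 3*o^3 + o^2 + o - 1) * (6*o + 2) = 12*o^5 - 14*o^4 + 8*o^2 - 4*o - 2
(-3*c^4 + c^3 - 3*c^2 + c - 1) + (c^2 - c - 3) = -3*c^4 + c^3 - 2*c^2 - 4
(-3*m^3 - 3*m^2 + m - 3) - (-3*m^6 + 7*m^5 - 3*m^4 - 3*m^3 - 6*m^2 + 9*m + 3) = 3*m^6 - 7*m^5 + 3*m^4 + 3*m^2 - 8*m - 6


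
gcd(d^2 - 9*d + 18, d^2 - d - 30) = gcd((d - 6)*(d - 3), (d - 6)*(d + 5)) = d - 6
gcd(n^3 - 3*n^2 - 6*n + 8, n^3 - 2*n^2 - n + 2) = n - 1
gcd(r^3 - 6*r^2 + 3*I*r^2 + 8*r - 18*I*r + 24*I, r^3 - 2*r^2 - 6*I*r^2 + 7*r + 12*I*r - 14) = r - 2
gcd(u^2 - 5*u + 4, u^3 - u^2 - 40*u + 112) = u - 4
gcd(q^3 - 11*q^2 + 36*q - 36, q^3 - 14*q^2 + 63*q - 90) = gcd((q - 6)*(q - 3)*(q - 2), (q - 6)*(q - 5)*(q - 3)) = q^2 - 9*q + 18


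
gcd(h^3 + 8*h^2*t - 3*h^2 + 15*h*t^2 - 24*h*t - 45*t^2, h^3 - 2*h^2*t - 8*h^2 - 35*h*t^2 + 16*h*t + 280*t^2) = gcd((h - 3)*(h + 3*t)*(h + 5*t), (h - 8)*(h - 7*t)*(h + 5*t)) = h + 5*t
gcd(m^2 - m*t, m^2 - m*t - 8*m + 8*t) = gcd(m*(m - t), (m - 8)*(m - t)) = -m + t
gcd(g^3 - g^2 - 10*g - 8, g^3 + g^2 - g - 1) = g + 1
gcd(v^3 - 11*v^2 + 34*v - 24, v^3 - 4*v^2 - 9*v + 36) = v - 4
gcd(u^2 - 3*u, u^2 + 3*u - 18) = u - 3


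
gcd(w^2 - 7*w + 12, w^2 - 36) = 1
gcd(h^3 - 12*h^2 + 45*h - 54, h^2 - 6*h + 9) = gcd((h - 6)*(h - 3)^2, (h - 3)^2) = h^2 - 6*h + 9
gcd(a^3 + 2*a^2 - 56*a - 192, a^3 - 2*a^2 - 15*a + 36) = a + 4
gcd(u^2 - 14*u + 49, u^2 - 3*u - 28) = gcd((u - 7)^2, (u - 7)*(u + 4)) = u - 7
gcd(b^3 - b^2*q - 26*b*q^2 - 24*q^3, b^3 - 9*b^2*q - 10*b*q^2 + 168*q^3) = -b^2 + 2*b*q + 24*q^2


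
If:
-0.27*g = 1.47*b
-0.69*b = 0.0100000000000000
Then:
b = -0.01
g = 0.08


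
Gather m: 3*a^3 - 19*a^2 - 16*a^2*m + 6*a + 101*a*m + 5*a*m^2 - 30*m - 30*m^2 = 3*a^3 - 19*a^2 + 6*a + m^2*(5*a - 30) + m*(-16*a^2 + 101*a - 30)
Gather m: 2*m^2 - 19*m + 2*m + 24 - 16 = 2*m^2 - 17*m + 8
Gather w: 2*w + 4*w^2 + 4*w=4*w^2 + 6*w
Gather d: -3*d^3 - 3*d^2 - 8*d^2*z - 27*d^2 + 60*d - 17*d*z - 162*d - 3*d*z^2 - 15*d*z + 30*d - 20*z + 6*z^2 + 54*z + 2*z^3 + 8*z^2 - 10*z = -3*d^3 + d^2*(-8*z - 30) + d*(-3*z^2 - 32*z - 72) + 2*z^3 + 14*z^2 + 24*z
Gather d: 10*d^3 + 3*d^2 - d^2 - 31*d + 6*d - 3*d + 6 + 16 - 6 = 10*d^3 + 2*d^2 - 28*d + 16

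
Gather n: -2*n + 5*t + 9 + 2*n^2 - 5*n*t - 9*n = 2*n^2 + n*(-5*t - 11) + 5*t + 9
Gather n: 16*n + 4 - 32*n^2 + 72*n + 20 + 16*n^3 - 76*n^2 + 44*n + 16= 16*n^3 - 108*n^2 + 132*n + 40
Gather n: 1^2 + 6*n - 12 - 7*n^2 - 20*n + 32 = -7*n^2 - 14*n + 21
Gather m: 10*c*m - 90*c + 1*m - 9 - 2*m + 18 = -90*c + m*(10*c - 1) + 9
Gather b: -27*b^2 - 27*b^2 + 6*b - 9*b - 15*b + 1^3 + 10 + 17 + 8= -54*b^2 - 18*b + 36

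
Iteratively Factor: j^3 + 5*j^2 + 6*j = (j + 3)*(j^2 + 2*j) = j*(j + 3)*(j + 2)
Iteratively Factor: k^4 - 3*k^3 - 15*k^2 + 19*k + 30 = (k + 3)*(k^3 - 6*k^2 + 3*k + 10) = (k - 5)*(k + 3)*(k^2 - k - 2) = (k - 5)*(k + 1)*(k + 3)*(k - 2)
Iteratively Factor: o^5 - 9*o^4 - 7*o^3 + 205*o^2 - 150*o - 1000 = (o - 5)*(o^4 - 4*o^3 - 27*o^2 + 70*o + 200) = (o - 5)^2*(o^3 + o^2 - 22*o - 40) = (o - 5)^3*(o^2 + 6*o + 8) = (o - 5)^3*(o + 4)*(o + 2)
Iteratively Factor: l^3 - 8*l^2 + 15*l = (l - 5)*(l^2 - 3*l) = (l - 5)*(l - 3)*(l)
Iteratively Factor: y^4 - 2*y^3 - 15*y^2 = (y)*(y^3 - 2*y^2 - 15*y) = y*(y - 5)*(y^2 + 3*y) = y^2*(y - 5)*(y + 3)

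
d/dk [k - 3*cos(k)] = 3*sin(k) + 1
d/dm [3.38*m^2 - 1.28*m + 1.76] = 6.76*m - 1.28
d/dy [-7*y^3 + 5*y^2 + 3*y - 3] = -21*y^2 + 10*y + 3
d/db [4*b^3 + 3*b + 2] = 12*b^2 + 3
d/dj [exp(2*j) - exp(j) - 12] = (2*exp(j) - 1)*exp(j)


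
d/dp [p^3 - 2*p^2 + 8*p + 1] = 3*p^2 - 4*p + 8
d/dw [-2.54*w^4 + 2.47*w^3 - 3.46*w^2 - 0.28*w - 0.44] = -10.16*w^3 + 7.41*w^2 - 6.92*w - 0.28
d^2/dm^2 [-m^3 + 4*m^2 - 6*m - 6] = 8 - 6*m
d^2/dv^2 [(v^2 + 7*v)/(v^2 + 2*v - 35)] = 10/(v^3 - 15*v^2 + 75*v - 125)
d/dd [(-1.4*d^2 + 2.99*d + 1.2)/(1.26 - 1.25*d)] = (1.75*d^2 - 3.528*d + 5.2674)/(1.5625*d^2 - 3.15*d + 1.5876)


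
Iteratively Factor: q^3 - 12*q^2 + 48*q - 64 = (q - 4)*(q^2 - 8*q + 16) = (q - 4)^2*(q - 4)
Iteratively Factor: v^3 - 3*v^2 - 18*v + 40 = (v - 2)*(v^2 - v - 20) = (v - 5)*(v - 2)*(v + 4)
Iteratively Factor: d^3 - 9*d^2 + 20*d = (d - 5)*(d^2 - 4*d) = (d - 5)*(d - 4)*(d)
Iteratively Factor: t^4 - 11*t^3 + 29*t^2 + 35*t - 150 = (t - 3)*(t^3 - 8*t^2 + 5*t + 50) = (t - 5)*(t - 3)*(t^2 - 3*t - 10) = (t - 5)*(t - 3)*(t + 2)*(t - 5)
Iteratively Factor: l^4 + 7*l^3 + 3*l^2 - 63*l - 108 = (l + 4)*(l^3 + 3*l^2 - 9*l - 27) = (l + 3)*(l + 4)*(l^2 - 9) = (l - 3)*(l + 3)*(l + 4)*(l + 3)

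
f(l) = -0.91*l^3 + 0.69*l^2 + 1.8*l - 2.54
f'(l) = -2.73*l^2 + 1.38*l + 1.8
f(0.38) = -1.81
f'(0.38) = 1.93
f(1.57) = -1.53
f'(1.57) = -2.76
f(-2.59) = 13.24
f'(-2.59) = -20.09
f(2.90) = -13.71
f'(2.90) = -17.16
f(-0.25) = -2.93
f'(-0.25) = 1.28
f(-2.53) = 12.06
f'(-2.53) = -19.17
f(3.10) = -17.44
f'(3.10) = -20.16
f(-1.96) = 3.43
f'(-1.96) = -11.39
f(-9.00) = 700.54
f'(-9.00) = -231.75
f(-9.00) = 700.54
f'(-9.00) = -231.75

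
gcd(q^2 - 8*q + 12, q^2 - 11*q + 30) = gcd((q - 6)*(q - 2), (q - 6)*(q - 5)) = q - 6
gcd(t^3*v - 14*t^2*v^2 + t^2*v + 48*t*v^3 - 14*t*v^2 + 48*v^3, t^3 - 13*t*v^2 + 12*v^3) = 1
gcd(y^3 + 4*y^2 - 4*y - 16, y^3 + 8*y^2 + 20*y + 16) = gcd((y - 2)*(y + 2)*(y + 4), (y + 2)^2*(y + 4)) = y^2 + 6*y + 8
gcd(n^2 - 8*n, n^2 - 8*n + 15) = 1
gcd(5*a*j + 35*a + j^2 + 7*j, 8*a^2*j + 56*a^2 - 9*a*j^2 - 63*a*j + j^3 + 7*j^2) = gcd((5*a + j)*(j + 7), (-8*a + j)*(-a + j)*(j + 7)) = j + 7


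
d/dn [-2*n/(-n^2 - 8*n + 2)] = 2*(n^2 - 2*n*(n + 4) + 8*n - 2)/(n^2 + 8*n - 2)^2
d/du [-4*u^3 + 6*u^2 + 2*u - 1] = -12*u^2 + 12*u + 2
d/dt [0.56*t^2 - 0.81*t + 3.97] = 1.12*t - 0.81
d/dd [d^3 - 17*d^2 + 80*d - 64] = 3*d^2 - 34*d + 80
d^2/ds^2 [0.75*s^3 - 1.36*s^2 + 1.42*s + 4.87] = 4.5*s - 2.72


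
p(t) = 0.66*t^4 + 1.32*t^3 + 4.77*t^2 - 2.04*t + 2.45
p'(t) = 2.64*t^3 + 3.96*t^2 + 9.54*t - 2.04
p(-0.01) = 2.47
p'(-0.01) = -2.14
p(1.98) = 37.50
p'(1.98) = 52.87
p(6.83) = 2067.84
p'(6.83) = 1088.98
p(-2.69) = 51.32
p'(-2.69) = -50.44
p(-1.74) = 19.54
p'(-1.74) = -20.56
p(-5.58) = 572.87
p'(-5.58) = -390.65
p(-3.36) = 97.20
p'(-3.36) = -89.53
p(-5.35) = 488.46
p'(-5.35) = -344.00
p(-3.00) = 69.32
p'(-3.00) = -66.30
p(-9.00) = 3775.16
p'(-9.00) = -1691.70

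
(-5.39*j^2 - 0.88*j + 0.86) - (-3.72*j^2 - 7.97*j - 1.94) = -1.67*j^2 + 7.09*j + 2.8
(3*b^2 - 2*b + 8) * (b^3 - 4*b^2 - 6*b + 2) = 3*b^5 - 14*b^4 - 2*b^3 - 14*b^2 - 52*b + 16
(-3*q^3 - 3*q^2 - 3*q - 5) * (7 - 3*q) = 9*q^4 - 12*q^3 - 12*q^2 - 6*q - 35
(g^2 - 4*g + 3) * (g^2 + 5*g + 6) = g^4 + g^3 - 11*g^2 - 9*g + 18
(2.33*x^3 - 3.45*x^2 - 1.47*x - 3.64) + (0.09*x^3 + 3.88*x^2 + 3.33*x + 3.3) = 2.42*x^3 + 0.43*x^2 + 1.86*x - 0.34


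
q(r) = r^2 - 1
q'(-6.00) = -12.00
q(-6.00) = 35.00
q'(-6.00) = -12.00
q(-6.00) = 35.00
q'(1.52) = 3.04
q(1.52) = 1.31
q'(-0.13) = -0.26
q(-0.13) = -0.98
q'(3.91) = 7.82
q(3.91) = 14.29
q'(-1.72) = -3.44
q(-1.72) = 1.96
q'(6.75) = 13.50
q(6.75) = 44.56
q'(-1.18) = -2.36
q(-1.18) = 0.39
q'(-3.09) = -6.18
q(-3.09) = 8.55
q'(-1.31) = -2.62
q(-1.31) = 0.72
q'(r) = 2*r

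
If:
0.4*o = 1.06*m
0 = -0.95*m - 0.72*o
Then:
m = 0.00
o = 0.00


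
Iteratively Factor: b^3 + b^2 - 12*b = (b)*(b^2 + b - 12) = b*(b + 4)*(b - 3)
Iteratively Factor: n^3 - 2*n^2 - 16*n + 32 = (n - 4)*(n^2 + 2*n - 8) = (n - 4)*(n - 2)*(n + 4)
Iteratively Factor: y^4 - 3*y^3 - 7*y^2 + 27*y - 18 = (y - 1)*(y^3 - 2*y^2 - 9*y + 18) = (y - 2)*(y - 1)*(y^2 - 9) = (y - 2)*(y - 1)*(y + 3)*(y - 3)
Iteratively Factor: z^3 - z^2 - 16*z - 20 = (z + 2)*(z^2 - 3*z - 10) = (z - 5)*(z + 2)*(z + 2)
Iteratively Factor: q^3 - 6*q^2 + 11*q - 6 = (q - 1)*(q^2 - 5*q + 6) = (q - 3)*(q - 1)*(q - 2)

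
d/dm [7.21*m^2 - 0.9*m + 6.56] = 14.42*m - 0.9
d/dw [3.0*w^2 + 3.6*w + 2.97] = 6.0*w + 3.6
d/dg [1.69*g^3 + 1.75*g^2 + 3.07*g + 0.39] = 5.07*g^2 + 3.5*g + 3.07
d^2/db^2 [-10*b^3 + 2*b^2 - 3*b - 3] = 4 - 60*b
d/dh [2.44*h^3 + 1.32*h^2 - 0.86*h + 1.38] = 7.32*h^2 + 2.64*h - 0.86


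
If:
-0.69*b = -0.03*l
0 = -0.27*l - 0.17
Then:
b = -0.03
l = -0.63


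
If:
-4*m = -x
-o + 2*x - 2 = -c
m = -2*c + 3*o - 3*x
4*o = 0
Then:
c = -26/3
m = 4/3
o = 0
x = 16/3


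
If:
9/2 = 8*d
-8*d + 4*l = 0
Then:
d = 9/16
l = 9/8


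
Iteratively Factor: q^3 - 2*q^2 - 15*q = (q + 3)*(q^2 - 5*q) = (q - 5)*(q + 3)*(q)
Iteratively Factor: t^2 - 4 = (t + 2)*(t - 2)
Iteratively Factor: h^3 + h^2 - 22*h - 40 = (h + 2)*(h^2 - h - 20) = (h - 5)*(h + 2)*(h + 4)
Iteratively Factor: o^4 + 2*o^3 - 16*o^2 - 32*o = (o + 2)*(o^3 - 16*o) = o*(o + 2)*(o^2 - 16) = o*(o + 2)*(o + 4)*(o - 4)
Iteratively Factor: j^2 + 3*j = (j + 3)*(j)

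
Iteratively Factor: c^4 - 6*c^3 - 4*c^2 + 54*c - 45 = (c - 3)*(c^3 - 3*c^2 - 13*c + 15) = (c - 3)*(c + 3)*(c^2 - 6*c + 5) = (c - 3)*(c - 1)*(c + 3)*(c - 5)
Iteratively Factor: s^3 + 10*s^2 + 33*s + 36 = (s + 3)*(s^2 + 7*s + 12) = (s + 3)*(s + 4)*(s + 3)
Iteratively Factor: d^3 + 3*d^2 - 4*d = (d)*(d^2 + 3*d - 4) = d*(d + 4)*(d - 1)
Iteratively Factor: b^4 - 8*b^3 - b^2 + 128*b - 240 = (b - 5)*(b^3 - 3*b^2 - 16*b + 48) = (b - 5)*(b - 4)*(b^2 + b - 12) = (b - 5)*(b - 4)*(b - 3)*(b + 4)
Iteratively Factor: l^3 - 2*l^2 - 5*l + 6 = (l + 2)*(l^2 - 4*l + 3) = (l - 3)*(l + 2)*(l - 1)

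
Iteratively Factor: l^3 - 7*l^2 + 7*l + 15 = (l + 1)*(l^2 - 8*l + 15) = (l - 5)*(l + 1)*(l - 3)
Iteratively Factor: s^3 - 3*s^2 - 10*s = (s + 2)*(s^2 - 5*s) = (s - 5)*(s + 2)*(s)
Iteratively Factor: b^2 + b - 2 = (b - 1)*(b + 2)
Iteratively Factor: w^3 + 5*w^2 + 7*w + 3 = (w + 1)*(w^2 + 4*w + 3) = (w + 1)^2*(w + 3)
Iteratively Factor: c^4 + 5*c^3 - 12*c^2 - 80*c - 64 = (c - 4)*(c^3 + 9*c^2 + 24*c + 16) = (c - 4)*(c + 1)*(c^2 + 8*c + 16) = (c - 4)*(c + 1)*(c + 4)*(c + 4)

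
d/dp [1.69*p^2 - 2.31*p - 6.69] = 3.38*p - 2.31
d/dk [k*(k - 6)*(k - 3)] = 3*k^2 - 18*k + 18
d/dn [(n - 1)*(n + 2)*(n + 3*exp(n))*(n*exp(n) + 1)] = (n - 1)*(n + 1)*(n + 2)*(n + 3*exp(n))*exp(n) + (n - 1)*(n + 2)*(n*exp(n) + 1)*(3*exp(n) + 1) + (n - 1)*(n + 3*exp(n))*(n*exp(n) + 1) + (n + 2)*(n + 3*exp(n))*(n*exp(n) + 1)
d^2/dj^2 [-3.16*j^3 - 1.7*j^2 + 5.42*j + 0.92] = -18.96*j - 3.4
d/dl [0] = 0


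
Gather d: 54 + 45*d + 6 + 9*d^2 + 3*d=9*d^2 + 48*d + 60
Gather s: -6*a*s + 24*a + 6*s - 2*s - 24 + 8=24*a + s*(4 - 6*a) - 16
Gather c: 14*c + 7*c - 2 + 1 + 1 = 21*c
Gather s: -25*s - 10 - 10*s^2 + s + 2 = -10*s^2 - 24*s - 8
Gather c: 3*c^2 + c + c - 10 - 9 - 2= 3*c^2 + 2*c - 21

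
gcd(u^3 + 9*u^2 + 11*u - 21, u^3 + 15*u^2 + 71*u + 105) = u^2 + 10*u + 21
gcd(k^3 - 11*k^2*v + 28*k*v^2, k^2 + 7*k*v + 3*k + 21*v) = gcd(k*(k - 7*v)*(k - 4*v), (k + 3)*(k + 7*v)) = 1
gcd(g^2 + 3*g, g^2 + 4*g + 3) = g + 3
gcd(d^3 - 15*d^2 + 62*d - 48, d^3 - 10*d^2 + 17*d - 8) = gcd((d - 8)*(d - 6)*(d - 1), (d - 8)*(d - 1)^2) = d^2 - 9*d + 8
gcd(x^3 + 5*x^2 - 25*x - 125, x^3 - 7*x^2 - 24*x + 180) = x + 5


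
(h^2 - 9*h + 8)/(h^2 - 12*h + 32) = (h - 1)/(h - 4)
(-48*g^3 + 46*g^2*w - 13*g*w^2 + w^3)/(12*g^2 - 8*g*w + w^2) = (24*g^2 - 11*g*w + w^2)/(-6*g + w)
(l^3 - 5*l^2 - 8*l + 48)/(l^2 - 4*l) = l - 1 - 12/l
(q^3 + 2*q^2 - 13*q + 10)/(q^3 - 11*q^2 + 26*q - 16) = (q + 5)/(q - 8)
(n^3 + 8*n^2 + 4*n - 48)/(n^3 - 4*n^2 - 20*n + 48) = (n + 6)/(n - 6)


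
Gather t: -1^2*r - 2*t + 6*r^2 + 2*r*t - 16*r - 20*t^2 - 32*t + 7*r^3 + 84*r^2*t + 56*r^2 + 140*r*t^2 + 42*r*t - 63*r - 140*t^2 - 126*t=7*r^3 + 62*r^2 - 80*r + t^2*(140*r - 160) + t*(84*r^2 + 44*r - 160)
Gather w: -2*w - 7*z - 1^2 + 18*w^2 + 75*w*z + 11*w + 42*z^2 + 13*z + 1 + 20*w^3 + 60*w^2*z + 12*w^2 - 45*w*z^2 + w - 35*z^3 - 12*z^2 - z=20*w^3 + w^2*(60*z + 30) + w*(-45*z^2 + 75*z + 10) - 35*z^3 + 30*z^2 + 5*z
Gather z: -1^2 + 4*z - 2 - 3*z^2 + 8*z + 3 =-3*z^2 + 12*z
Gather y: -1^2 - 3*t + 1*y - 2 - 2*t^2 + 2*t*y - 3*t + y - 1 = -2*t^2 - 6*t + y*(2*t + 2) - 4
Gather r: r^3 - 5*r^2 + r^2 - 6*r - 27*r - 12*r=r^3 - 4*r^2 - 45*r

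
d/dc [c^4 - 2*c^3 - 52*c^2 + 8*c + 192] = 4*c^3 - 6*c^2 - 104*c + 8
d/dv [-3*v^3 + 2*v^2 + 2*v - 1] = -9*v^2 + 4*v + 2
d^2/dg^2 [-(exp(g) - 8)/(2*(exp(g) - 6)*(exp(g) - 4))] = (-exp(4*g) + 22*exp(3*g) - 96*exp(2*g) - 208*exp(g) + 1344)*exp(g)/(2*(exp(6*g) - 30*exp(5*g) + 372*exp(4*g) - 2440*exp(3*g) + 8928*exp(2*g) - 17280*exp(g) + 13824))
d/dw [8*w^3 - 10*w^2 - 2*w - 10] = 24*w^2 - 20*w - 2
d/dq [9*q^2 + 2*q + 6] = 18*q + 2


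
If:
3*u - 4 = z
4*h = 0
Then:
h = 0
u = z/3 + 4/3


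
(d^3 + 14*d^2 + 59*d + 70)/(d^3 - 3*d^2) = (d^3 + 14*d^2 + 59*d + 70)/(d^2*(d - 3))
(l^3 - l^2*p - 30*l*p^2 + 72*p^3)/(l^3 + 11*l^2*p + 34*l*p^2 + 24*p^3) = (l^2 - 7*l*p + 12*p^2)/(l^2 + 5*l*p + 4*p^2)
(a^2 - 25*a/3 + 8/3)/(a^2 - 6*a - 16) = (a - 1/3)/(a + 2)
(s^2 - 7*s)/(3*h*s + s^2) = (s - 7)/(3*h + s)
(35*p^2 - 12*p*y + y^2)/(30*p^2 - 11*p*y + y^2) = (-7*p + y)/(-6*p + y)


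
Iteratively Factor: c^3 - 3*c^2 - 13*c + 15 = (c - 5)*(c^2 + 2*c - 3) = (c - 5)*(c + 3)*(c - 1)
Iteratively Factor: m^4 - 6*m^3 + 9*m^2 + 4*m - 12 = (m - 2)*(m^3 - 4*m^2 + m + 6) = (m - 2)*(m + 1)*(m^2 - 5*m + 6) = (m - 3)*(m - 2)*(m + 1)*(m - 2)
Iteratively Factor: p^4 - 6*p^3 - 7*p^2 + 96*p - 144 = (p - 3)*(p^3 - 3*p^2 - 16*p + 48) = (p - 3)^2*(p^2 - 16) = (p - 4)*(p - 3)^2*(p + 4)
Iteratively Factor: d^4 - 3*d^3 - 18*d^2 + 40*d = (d)*(d^3 - 3*d^2 - 18*d + 40) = d*(d - 5)*(d^2 + 2*d - 8) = d*(d - 5)*(d + 4)*(d - 2)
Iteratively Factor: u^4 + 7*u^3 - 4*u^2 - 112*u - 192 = (u + 4)*(u^3 + 3*u^2 - 16*u - 48) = (u + 4)^2*(u^2 - u - 12) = (u - 4)*(u + 4)^2*(u + 3)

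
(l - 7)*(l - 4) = l^2 - 11*l + 28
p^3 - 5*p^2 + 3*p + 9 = (p - 3)^2*(p + 1)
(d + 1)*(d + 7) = d^2 + 8*d + 7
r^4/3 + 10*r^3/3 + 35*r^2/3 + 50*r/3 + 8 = (r/3 + 1/3)*(r + 2)*(r + 3)*(r + 4)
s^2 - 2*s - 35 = (s - 7)*(s + 5)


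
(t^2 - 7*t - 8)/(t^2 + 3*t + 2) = (t - 8)/(t + 2)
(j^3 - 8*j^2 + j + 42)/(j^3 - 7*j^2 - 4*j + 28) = (j - 3)/(j - 2)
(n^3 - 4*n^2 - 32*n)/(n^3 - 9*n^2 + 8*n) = (n + 4)/(n - 1)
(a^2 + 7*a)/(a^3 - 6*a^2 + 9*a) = (a + 7)/(a^2 - 6*a + 9)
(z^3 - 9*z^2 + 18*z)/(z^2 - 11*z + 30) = z*(z - 3)/(z - 5)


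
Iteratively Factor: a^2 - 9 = (a + 3)*(a - 3)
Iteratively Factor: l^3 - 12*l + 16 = (l + 4)*(l^2 - 4*l + 4) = (l - 2)*(l + 4)*(l - 2)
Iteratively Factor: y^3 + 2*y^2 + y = (y)*(y^2 + 2*y + 1) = y*(y + 1)*(y + 1)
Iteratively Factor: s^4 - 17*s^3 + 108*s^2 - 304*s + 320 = (s - 4)*(s^3 - 13*s^2 + 56*s - 80) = (s - 4)^2*(s^2 - 9*s + 20) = (s - 4)^3*(s - 5)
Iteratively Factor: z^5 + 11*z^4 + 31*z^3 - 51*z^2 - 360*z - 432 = (z + 3)*(z^4 + 8*z^3 + 7*z^2 - 72*z - 144) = (z + 3)*(z + 4)*(z^3 + 4*z^2 - 9*z - 36) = (z + 3)^2*(z + 4)*(z^2 + z - 12) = (z + 3)^2*(z + 4)^2*(z - 3)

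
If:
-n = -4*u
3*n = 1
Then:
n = 1/3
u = 1/12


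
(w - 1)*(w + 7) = w^2 + 6*w - 7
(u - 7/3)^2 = u^2 - 14*u/3 + 49/9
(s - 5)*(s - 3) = s^2 - 8*s + 15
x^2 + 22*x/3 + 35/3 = (x + 7/3)*(x + 5)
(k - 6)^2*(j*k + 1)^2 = j^2*k^4 - 12*j^2*k^3 + 36*j^2*k^2 + 2*j*k^3 - 24*j*k^2 + 72*j*k + k^2 - 12*k + 36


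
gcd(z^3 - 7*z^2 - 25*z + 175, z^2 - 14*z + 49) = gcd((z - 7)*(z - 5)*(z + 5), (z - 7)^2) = z - 7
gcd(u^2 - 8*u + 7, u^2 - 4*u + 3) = u - 1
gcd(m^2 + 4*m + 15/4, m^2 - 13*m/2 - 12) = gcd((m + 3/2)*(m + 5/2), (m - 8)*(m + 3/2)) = m + 3/2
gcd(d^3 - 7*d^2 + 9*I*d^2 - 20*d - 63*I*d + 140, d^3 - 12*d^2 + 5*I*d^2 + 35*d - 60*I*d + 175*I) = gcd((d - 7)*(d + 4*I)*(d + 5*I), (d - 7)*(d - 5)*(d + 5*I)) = d^2 + d*(-7 + 5*I) - 35*I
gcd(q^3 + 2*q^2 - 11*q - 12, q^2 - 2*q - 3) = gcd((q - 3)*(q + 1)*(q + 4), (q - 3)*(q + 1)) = q^2 - 2*q - 3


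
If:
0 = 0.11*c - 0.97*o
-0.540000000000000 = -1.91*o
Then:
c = 2.49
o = 0.28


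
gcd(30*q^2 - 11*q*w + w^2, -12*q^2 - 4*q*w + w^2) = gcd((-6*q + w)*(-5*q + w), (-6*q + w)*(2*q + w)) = 6*q - w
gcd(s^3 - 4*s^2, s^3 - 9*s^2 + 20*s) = s^2 - 4*s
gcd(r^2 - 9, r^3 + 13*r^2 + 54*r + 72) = r + 3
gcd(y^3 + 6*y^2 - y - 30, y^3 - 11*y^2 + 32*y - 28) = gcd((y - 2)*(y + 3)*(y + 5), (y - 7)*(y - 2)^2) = y - 2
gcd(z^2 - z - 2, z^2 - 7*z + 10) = z - 2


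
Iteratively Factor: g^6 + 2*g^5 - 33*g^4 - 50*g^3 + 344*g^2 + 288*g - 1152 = (g + 4)*(g^5 - 2*g^4 - 25*g^3 + 50*g^2 + 144*g - 288) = (g + 4)^2*(g^4 - 6*g^3 - g^2 + 54*g - 72) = (g - 2)*(g + 4)^2*(g^3 - 4*g^2 - 9*g + 36) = (g - 3)*(g - 2)*(g + 4)^2*(g^2 - g - 12) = (g - 4)*(g - 3)*(g - 2)*(g + 4)^2*(g + 3)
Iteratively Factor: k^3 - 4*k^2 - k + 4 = (k - 4)*(k^2 - 1) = (k - 4)*(k + 1)*(k - 1)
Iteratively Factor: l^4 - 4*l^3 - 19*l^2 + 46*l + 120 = (l - 5)*(l^3 + l^2 - 14*l - 24) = (l - 5)*(l + 3)*(l^2 - 2*l - 8) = (l - 5)*(l - 4)*(l + 3)*(l + 2)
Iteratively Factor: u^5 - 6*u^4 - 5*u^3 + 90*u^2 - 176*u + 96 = (u + 4)*(u^4 - 10*u^3 + 35*u^2 - 50*u + 24) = (u - 1)*(u + 4)*(u^3 - 9*u^2 + 26*u - 24) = (u - 2)*(u - 1)*(u + 4)*(u^2 - 7*u + 12) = (u - 4)*(u - 2)*(u - 1)*(u + 4)*(u - 3)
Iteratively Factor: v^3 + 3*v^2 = (v)*(v^2 + 3*v) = v*(v + 3)*(v)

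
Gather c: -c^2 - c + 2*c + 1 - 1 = -c^2 + c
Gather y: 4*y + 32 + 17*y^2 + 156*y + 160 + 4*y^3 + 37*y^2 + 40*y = 4*y^3 + 54*y^2 + 200*y + 192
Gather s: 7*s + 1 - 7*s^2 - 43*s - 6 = -7*s^2 - 36*s - 5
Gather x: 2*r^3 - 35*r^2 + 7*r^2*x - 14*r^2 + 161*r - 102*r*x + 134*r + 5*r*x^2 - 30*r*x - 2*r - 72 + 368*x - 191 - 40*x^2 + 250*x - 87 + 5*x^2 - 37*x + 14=2*r^3 - 49*r^2 + 293*r + x^2*(5*r - 35) + x*(7*r^2 - 132*r + 581) - 336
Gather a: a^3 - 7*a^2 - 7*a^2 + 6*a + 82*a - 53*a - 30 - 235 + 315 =a^3 - 14*a^2 + 35*a + 50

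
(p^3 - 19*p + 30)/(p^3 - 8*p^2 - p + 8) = (p^3 - 19*p + 30)/(p^3 - 8*p^2 - p + 8)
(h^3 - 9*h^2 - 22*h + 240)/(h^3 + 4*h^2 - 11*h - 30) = (h^2 - 14*h + 48)/(h^2 - h - 6)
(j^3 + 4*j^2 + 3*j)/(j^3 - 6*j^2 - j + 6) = j*(j + 3)/(j^2 - 7*j + 6)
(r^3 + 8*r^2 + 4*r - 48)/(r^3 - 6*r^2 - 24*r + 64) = (r + 6)/(r - 8)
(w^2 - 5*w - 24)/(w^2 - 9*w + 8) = (w + 3)/(w - 1)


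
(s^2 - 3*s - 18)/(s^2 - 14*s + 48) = (s + 3)/(s - 8)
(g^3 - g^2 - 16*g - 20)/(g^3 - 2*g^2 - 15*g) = (g^2 + 4*g + 4)/(g*(g + 3))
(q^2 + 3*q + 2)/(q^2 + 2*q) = (q + 1)/q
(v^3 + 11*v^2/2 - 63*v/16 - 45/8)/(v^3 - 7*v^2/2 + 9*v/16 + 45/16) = (v + 6)/(v - 3)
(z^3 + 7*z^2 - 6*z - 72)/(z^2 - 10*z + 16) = (z^3 + 7*z^2 - 6*z - 72)/(z^2 - 10*z + 16)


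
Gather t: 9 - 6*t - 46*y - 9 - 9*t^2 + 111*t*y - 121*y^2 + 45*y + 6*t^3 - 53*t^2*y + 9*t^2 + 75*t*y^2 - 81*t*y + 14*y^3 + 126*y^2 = 6*t^3 - 53*t^2*y + t*(75*y^2 + 30*y - 6) + 14*y^3 + 5*y^2 - y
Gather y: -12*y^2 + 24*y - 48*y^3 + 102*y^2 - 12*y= -48*y^3 + 90*y^2 + 12*y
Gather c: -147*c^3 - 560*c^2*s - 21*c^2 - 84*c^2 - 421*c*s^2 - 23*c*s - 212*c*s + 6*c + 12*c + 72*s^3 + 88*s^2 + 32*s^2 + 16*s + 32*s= -147*c^3 + c^2*(-560*s - 105) + c*(-421*s^2 - 235*s + 18) + 72*s^3 + 120*s^2 + 48*s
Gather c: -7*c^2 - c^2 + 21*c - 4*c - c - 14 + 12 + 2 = -8*c^2 + 16*c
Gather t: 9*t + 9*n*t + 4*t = t*(9*n + 13)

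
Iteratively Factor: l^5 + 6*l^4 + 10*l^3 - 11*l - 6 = (l + 1)*(l^4 + 5*l^3 + 5*l^2 - 5*l - 6) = (l + 1)^2*(l^3 + 4*l^2 + l - 6) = (l + 1)^2*(l + 3)*(l^2 + l - 2) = (l + 1)^2*(l + 2)*(l + 3)*(l - 1)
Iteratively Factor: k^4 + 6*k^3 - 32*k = (k + 4)*(k^3 + 2*k^2 - 8*k) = k*(k + 4)*(k^2 + 2*k - 8) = k*(k + 4)^2*(k - 2)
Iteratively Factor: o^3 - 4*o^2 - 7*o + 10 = (o + 2)*(o^2 - 6*o + 5) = (o - 5)*(o + 2)*(o - 1)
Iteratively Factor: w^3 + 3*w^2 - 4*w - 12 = (w + 3)*(w^2 - 4) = (w + 2)*(w + 3)*(w - 2)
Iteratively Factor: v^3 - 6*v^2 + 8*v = (v - 2)*(v^2 - 4*v) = v*(v - 2)*(v - 4)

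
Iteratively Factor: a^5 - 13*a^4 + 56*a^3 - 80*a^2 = (a - 4)*(a^4 - 9*a^3 + 20*a^2) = a*(a - 4)*(a^3 - 9*a^2 + 20*a) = a*(a - 4)^2*(a^2 - 5*a) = a*(a - 5)*(a - 4)^2*(a)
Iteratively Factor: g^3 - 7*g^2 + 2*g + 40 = (g - 5)*(g^2 - 2*g - 8) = (g - 5)*(g + 2)*(g - 4)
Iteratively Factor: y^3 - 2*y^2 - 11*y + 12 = (y - 4)*(y^2 + 2*y - 3) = (y - 4)*(y - 1)*(y + 3)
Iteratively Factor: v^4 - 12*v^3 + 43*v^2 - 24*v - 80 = (v - 4)*(v^3 - 8*v^2 + 11*v + 20) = (v - 4)^2*(v^2 - 4*v - 5) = (v - 4)^2*(v + 1)*(v - 5)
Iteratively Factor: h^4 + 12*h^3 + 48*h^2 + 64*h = (h + 4)*(h^3 + 8*h^2 + 16*h) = (h + 4)^2*(h^2 + 4*h) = h*(h + 4)^2*(h + 4)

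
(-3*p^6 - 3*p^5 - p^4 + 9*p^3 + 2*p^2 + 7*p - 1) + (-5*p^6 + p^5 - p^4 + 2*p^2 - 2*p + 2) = -8*p^6 - 2*p^5 - 2*p^4 + 9*p^3 + 4*p^2 + 5*p + 1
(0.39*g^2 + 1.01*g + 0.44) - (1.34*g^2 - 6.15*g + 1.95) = -0.95*g^2 + 7.16*g - 1.51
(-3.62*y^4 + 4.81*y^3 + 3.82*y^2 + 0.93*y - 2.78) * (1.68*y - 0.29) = -6.0816*y^5 + 9.1306*y^4 + 5.0227*y^3 + 0.4546*y^2 - 4.9401*y + 0.8062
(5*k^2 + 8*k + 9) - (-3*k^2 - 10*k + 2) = 8*k^2 + 18*k + 7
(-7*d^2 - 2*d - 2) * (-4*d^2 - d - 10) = 28*d^4 + 15*d^3 + 80*d^2 + 22*d + 20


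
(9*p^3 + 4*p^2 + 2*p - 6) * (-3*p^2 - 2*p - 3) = -27*p^5 - 30*p^4 - 41*p^3 + 2*p^2 + 6*p + 18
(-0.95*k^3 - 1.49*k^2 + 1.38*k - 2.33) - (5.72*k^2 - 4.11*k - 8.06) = -0.95*k^3 - 7.21*k^2 + 5.49*k + 5.73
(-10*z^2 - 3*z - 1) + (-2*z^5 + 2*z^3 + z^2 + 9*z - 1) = -2*z^5 + 2*z^3 - 9*z^2 + 6*z - 2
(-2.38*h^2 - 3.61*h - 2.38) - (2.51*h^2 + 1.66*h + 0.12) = -4.89*h^2 - 5.27*h - 2.5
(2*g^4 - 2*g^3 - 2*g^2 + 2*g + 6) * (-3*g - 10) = -6*g^5 - 14*g^4 + 26*g^3 + 14*g^2 - 38*g - 60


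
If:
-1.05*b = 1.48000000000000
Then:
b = -1.41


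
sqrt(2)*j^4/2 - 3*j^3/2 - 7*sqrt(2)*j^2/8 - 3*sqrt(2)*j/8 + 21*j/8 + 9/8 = (j - 3/2)*(j + 1/2)*(j - 3*sqrt(2)/2)*(sqrt(2)*j/2 + sqrt(2)/2)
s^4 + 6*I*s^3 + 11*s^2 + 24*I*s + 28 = (s - 2*I)*(s - I)*(s + 2*I)*(s + 7*I)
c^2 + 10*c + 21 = (c + 3)*(c + 7)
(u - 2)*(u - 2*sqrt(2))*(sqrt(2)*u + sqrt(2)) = sqrt(2)*u^3 - 4*u^2 - sqrt(2)*u^2 - 2*sqrt(2)*u + 4*u + 8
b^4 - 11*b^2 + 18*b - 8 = (b - 2)*(b - 1)^2*(b + 4)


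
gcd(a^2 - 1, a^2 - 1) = a^2 - 1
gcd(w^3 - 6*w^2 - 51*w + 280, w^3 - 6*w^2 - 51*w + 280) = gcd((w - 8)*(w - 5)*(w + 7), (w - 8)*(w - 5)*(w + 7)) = w^3 - 6*w^2 - 51*w + 280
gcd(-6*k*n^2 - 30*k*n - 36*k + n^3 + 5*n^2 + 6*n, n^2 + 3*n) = n + 3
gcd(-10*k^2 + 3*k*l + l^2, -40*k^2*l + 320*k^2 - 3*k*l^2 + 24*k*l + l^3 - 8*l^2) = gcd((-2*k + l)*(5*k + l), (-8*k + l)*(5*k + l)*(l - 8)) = 5*k + l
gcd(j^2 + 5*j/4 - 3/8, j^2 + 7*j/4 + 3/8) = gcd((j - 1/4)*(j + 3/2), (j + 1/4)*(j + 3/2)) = j + 3/2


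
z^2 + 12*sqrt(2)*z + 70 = (z + 5*sqrt(2))*(z + 7*sqrt(2))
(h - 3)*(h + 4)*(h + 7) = h^3 + 8*h^2 - 5*h - 84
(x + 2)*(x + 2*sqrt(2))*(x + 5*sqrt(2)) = x^3 + 2*x^2 + 7*sqrt(2)*x^2 + 14*sqrt(2)*x + 20*x + 40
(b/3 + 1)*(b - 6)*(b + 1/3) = b^3/3 - 8*b^2/9 - 19*b/3 - 2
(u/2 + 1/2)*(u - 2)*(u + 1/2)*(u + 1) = u^4/2 + u^3/4 - 3*u^2/2 - 7*u/4 - 1/2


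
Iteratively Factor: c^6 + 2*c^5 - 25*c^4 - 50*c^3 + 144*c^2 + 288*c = (c)*(c^5 + 2*c^4 - 25*c^3 - 50*c^2 + 144*c + 288) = c*(c + 4)*(c^4 - 2*c^3 - 17*c^2 + 18*c + 72) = c*(c - 4)*(c + 4)*(c^3 + 2*c^2 - 9*c - 18) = c*(c - 4)*(c + 3)*(c + 4)*(c^2 - c - 6) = c*(c - 4)*(c - 3)*(c + 3)*(c + 4)*(c + 2)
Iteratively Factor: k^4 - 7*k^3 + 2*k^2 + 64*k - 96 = (k - 2)*(k^3 - 5*k^2 - 8*k + 48) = (k - 2)*(k + 3)*(k^2 - 8*k + 16) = (k - 4)*(k - 2)*(k + 3)*(k - 4)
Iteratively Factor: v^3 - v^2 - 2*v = (v)*(v^2 - v - 2) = v*(v - 2)*(v + 1)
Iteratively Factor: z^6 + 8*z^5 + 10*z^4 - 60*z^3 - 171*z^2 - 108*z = (z + 4)*(z^5 + 4*z^4 - 6*z^3 - 36*z^2 - 27*z) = (z + 3)*(z + 4)*(z^4 + z^3 - 9*z^2 - 9*z) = (z + 1)*(z + 3)*(z + 4)*(z^3 - 9*z) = (z + 1)*(z + 3)^2*(z + 4)*(z^2 - 3*z) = (z - 3)*(z + 1)*(z + 3)^2*(z + 4)*(z)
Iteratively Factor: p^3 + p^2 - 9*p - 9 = (p + 3)*(p^2 - 2*p - 3) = (p - 3)*(p + 3)*(p + 1)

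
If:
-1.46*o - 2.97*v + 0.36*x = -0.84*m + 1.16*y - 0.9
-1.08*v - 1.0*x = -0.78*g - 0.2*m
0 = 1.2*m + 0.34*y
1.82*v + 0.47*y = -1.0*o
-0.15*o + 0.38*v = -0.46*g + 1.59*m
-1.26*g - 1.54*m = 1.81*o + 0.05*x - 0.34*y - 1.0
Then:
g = -0.53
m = -0.80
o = 2.10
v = -1.88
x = 1.46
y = 2.83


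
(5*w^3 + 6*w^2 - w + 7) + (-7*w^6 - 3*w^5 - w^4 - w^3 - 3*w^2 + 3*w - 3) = -7*w^6 - 3*w^5 - w^4 + 4*w^3 + 3*w^2 + 2*w + 4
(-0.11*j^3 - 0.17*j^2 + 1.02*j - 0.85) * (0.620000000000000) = -0.0682*j^3 - 0.1054*j^2 + 0.6324*j - 0.527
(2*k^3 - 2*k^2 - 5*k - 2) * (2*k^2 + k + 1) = 4*k^5 - 2*k^4 - 10*k^3 - 11*k^2 - 7*k - 2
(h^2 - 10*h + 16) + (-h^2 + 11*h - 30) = h - 14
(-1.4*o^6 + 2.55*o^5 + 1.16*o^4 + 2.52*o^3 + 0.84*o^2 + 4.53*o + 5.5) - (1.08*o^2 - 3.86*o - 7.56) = -1.4*o^6 + 2.55*o^5 + 1.16*o^4 + 2.52*o^3 - 0.24*o^2 + 8.39*o + 13.06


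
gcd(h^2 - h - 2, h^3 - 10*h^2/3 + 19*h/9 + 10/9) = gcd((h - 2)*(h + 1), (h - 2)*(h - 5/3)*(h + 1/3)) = h - 2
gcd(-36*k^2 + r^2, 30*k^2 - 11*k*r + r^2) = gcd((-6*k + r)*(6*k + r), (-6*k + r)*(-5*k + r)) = -6*k + r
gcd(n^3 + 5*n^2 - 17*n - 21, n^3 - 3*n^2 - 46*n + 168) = n + 7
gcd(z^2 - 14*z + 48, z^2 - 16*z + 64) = z - 8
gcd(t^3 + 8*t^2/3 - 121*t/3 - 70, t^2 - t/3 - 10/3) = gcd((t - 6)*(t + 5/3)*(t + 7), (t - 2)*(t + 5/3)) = t + 5/3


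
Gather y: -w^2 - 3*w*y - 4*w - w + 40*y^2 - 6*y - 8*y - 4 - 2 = -w^2 - 5*w + 40*y^2 + y*(-3*w - 14) - 6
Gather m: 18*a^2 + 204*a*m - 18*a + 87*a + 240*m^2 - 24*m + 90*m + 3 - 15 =18*a^2 + 69*a + 240*m^2 + m*(204*a + 66) - 12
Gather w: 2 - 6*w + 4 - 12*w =6 - 18*w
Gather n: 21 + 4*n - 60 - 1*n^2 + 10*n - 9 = -n^2 + 14*n - 48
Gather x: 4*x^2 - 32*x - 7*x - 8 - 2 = 4*x^2 - 39*x - 10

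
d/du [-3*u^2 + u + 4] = 1 - 6*u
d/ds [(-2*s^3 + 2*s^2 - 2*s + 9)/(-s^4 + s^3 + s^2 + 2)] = (s*(-4*s^2 + 3*s + 2)*(2*s^3 - 2*s^2 + 2*s - 9) + 2*(-3*s^2 + 2*s - 1)*(-s^4 + s^3 + s^2 + 2))/(-s^4 + s^3 + s^2 + 2)^2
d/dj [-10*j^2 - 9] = -20*j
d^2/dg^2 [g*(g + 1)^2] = 6*g + 4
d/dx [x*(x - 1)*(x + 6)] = 3*x^2 + 10*x - 6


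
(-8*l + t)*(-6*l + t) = 48*l^2 - 14*l*t + t^2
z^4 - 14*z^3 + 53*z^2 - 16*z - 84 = (z - 7)*(z - 6)*(z - 2)*(z + 1)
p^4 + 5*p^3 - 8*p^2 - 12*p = p*(p - 2)*(p + 1)*(p + 6)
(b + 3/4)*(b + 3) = b^2 + 15*b/4 + 9/4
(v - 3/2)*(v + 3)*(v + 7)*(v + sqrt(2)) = v^4 + sqrt(2)*v^3 + 17*v^3/2 + 6*v^2 + 17*sqrt(2)*v^2/2 - 63*v/2 + 6*sqrt(2)*v - 63*sqrt(2)/2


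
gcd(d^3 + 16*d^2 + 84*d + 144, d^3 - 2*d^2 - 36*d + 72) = d + 6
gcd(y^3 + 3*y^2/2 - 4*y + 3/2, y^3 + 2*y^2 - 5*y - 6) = y + 3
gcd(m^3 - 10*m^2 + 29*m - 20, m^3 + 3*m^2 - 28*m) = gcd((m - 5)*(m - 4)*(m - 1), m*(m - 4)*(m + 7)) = m - 4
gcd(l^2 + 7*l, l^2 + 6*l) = l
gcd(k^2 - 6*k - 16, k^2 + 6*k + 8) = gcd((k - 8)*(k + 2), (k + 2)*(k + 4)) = k + 2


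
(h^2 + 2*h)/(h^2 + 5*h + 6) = h/(h + 3)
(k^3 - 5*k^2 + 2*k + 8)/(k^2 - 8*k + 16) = (k^2 - k - 2)/(k - 4)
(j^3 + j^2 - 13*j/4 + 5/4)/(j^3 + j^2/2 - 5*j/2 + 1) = (j + 5/2)/(j + 2)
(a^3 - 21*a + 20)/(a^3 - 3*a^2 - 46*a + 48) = (a^2 + a - 20)/(a^2 - 2*a - 48)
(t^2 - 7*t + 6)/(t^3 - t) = (t - 6)/(t*(t + 1))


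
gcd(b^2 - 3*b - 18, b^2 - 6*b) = b - 6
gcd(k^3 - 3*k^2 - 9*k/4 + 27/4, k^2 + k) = 1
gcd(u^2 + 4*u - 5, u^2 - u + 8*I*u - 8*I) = u - 1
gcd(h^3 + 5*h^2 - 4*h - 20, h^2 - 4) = h^2 - 4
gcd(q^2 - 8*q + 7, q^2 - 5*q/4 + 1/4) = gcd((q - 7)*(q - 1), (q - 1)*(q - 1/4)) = q - 1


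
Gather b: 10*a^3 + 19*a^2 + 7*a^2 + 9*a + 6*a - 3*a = 10*a^3 + 26*a^2 + 12*a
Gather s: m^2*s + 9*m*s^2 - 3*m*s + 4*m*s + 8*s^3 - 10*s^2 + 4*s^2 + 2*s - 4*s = 8*s^3 + s^2*(9*m - 6) + s*(m^2 + m - 2)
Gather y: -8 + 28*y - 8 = 28*y - 16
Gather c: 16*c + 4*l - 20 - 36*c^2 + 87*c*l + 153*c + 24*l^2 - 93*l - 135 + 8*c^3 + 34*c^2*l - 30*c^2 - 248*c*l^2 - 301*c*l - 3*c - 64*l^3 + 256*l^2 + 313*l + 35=8*c^3 + c^2*(34*l - 66) + c*(-248*l^2 - 214*l + 166) - 64*l^3 + 280*l^2 + 224*l - 120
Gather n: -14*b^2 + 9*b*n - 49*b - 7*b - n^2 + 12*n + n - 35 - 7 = -14*b^2 - 56*b - n^2 + n*(9*b + 13) - 42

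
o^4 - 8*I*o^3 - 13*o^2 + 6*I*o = o*(o - 6*I)*(o - I)^2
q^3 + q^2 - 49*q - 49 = (q - 7)*(q + 1)*(q + 7)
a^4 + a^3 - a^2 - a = a*(a - 1)*(a + 1)^2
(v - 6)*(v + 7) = v^2 + v - 42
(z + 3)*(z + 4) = z^2 + 7*z + 12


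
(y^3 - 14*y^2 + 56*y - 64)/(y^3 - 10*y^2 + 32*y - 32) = (y - 8)/(y - 4)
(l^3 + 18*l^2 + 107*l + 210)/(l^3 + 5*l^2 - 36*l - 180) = (l + 7)/(l - 6)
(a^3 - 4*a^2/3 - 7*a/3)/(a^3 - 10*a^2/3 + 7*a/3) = (a + 1)/(a - 1)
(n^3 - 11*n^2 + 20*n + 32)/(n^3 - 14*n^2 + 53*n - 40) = (n^2 - 3*n - 4)/(n^2 - 6*n + 5)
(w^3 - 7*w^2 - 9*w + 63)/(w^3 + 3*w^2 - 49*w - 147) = (w - 3)/(w + 7)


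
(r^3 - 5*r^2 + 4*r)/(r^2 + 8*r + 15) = r*(r^2 - 5*r + 4)/(r^2 + 8*r + 15)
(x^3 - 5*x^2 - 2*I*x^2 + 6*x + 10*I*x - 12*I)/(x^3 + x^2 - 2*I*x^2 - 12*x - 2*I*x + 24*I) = (x - 2)/(x + 4)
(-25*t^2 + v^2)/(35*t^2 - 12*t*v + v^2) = (-5*t - v)/(7*t - v)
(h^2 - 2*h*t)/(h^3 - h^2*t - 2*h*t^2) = 1/(h + t)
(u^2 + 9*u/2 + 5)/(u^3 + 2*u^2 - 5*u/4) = 2*(u + 2)/(u*(2*u - 1))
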